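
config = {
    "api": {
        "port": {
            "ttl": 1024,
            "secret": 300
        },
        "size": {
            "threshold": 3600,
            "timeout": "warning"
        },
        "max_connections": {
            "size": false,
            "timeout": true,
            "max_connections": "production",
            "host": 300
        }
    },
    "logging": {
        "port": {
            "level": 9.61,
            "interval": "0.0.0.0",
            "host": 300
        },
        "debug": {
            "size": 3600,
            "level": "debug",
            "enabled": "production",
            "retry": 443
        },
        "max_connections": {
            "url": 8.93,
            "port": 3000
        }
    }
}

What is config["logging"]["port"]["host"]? 300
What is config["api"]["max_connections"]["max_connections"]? "production"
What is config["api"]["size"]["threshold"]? 3600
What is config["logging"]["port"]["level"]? 9.61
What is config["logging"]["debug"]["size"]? 3600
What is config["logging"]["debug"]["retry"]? 443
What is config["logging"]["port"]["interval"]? "0.0.0.0"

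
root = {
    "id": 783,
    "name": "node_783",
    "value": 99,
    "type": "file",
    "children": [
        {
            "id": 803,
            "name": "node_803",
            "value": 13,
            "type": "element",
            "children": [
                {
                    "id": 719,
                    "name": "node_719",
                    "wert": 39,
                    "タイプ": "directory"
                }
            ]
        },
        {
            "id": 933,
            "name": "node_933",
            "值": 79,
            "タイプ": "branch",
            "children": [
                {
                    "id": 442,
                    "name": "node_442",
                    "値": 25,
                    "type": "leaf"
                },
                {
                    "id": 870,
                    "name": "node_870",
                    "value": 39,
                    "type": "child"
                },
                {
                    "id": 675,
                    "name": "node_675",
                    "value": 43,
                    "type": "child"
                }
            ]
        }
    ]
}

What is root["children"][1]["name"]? "node_933"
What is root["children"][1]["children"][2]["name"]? "node_675"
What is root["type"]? "file"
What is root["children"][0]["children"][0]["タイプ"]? "directory"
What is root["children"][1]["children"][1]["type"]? "child"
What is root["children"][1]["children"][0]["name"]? "node_442"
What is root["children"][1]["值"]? 79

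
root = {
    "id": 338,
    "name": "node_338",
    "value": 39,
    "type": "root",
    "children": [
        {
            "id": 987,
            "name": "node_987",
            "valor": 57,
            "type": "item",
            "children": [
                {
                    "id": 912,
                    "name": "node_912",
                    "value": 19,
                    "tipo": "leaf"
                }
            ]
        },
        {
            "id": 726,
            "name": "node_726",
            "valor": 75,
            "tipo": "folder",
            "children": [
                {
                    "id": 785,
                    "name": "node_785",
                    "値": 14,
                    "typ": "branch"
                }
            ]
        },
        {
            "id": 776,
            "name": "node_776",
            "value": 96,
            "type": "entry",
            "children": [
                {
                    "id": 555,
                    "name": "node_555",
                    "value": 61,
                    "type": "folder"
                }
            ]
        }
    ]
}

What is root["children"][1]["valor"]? 75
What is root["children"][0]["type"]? "item"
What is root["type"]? "root"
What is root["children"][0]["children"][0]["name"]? "node_912"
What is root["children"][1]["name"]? "node_726"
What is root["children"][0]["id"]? 987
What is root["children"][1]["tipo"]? "folder"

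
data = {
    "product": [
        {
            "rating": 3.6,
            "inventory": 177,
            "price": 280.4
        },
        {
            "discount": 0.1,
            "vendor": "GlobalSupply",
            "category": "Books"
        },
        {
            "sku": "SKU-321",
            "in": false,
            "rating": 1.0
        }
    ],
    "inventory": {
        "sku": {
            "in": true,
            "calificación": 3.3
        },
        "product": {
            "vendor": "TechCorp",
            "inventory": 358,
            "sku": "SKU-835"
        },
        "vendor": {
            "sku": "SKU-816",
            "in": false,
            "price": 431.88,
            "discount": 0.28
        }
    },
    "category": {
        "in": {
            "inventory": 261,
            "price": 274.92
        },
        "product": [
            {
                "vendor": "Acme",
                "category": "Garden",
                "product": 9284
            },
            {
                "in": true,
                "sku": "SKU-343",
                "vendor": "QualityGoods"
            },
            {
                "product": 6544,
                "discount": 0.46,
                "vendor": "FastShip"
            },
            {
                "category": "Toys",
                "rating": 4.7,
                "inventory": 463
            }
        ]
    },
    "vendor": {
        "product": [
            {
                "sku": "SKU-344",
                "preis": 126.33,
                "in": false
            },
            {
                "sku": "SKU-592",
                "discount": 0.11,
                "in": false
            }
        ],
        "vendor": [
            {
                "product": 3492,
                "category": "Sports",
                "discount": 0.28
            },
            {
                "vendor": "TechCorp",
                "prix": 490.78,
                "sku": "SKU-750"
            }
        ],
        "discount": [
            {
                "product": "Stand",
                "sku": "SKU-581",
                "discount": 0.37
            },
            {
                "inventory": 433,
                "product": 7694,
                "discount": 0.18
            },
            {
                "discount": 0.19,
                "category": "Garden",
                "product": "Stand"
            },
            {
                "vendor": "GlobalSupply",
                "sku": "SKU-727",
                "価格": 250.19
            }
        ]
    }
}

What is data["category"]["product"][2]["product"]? 6544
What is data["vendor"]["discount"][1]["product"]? 7694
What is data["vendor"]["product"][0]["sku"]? "SKU-344"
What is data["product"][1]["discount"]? 0.1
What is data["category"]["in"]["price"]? 274.92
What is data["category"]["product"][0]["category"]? "Garden"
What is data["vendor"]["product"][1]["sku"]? "SKU-592"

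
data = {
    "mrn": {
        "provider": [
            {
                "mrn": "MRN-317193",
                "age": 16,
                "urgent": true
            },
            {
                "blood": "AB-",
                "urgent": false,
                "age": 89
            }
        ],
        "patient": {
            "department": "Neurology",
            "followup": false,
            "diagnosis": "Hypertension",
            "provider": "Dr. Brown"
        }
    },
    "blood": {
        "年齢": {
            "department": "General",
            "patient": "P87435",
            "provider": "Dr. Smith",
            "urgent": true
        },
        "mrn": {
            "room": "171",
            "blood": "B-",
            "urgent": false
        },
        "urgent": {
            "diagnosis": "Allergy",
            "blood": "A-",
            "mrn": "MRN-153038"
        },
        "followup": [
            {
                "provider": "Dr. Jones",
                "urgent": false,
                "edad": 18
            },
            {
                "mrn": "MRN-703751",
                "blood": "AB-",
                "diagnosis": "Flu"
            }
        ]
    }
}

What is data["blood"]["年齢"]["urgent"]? True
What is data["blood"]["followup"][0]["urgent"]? False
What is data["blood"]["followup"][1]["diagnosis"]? "Flu"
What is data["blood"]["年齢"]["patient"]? "P87435"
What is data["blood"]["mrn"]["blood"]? "B-"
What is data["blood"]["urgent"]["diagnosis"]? "Allergy"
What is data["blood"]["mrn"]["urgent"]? False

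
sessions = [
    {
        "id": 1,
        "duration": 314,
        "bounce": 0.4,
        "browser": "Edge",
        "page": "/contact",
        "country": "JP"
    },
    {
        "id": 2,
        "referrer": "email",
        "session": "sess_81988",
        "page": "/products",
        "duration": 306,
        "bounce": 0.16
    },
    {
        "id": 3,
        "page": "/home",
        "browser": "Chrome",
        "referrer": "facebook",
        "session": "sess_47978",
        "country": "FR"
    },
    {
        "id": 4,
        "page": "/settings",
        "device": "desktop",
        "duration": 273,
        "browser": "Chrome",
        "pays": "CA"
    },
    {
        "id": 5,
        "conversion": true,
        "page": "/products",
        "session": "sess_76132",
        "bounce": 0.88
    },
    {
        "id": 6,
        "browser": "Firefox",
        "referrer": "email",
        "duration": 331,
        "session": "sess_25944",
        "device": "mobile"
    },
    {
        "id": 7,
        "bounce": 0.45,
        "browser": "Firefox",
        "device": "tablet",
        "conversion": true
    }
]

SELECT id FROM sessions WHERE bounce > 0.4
[5, 7]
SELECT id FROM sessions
[1, 2, 3, 4, 5, 6, 7]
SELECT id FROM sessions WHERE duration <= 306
[2, 4]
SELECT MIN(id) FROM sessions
1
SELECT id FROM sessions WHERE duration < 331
[1, 2, 4]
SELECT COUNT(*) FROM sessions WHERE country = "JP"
1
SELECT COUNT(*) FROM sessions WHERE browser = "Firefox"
2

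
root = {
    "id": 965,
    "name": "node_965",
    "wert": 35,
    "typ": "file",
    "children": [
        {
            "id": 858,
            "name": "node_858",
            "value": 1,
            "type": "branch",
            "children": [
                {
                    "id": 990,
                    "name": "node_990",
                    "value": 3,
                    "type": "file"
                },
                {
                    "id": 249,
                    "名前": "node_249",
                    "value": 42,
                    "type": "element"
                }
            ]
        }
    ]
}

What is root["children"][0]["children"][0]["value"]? 3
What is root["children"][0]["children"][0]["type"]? "file"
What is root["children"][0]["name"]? "node_858"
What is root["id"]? 965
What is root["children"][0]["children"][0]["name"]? "node_990"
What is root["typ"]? "file"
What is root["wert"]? 35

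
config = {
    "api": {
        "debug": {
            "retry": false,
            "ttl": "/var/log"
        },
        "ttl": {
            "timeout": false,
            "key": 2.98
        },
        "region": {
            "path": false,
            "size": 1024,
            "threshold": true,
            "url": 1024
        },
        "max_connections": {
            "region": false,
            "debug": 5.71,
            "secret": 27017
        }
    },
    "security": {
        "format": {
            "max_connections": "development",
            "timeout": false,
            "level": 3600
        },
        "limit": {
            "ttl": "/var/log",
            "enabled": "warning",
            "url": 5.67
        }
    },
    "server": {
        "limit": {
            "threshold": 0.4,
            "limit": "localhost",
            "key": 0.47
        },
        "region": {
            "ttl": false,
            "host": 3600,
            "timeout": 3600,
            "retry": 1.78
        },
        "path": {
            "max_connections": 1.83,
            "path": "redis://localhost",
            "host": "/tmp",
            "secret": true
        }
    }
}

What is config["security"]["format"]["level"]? 3600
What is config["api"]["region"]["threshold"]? True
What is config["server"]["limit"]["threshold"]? 0.4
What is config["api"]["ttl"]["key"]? 2.98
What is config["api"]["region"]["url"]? 1024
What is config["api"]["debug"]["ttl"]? "/var/log"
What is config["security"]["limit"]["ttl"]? "/var/log"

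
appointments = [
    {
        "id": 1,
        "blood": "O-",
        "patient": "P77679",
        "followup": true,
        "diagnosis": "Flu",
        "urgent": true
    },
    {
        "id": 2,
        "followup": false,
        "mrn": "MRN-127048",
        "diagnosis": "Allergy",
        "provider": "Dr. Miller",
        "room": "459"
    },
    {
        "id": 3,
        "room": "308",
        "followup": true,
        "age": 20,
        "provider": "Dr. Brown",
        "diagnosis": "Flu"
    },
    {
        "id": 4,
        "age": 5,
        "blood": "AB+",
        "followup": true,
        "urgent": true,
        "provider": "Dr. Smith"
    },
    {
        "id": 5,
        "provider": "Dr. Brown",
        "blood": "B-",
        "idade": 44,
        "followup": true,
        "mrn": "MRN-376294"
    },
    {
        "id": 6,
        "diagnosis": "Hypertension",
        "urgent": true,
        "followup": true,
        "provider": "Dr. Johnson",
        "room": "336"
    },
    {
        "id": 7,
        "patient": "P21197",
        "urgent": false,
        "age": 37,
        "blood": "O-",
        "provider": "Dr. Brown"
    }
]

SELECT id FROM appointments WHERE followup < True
[2]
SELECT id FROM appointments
[1, 2, 3, 4, 5, 6, 7]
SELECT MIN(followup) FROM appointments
False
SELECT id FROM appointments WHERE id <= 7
[1, 2, 3, 4, 5, 6, 7]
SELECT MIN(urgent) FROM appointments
False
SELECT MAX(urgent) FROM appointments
True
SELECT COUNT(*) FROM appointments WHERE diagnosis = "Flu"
2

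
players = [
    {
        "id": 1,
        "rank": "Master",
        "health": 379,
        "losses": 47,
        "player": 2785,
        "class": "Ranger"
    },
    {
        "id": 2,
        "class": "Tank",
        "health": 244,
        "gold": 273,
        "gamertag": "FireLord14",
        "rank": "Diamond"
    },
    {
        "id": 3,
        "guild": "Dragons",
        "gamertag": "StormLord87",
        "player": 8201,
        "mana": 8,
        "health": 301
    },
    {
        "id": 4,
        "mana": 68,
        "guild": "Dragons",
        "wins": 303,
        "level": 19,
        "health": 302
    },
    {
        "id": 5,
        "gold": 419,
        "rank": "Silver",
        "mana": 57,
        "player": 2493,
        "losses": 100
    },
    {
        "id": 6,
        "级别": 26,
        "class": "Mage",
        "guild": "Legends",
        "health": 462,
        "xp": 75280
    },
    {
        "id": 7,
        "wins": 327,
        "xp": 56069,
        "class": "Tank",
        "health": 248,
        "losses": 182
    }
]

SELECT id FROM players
[1, 2, 3, 4, 5, 6, 7]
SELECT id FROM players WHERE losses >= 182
[7]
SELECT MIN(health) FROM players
244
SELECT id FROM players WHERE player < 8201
[1, 5]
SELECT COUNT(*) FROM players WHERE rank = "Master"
1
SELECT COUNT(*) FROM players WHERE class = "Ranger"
1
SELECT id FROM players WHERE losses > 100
[7]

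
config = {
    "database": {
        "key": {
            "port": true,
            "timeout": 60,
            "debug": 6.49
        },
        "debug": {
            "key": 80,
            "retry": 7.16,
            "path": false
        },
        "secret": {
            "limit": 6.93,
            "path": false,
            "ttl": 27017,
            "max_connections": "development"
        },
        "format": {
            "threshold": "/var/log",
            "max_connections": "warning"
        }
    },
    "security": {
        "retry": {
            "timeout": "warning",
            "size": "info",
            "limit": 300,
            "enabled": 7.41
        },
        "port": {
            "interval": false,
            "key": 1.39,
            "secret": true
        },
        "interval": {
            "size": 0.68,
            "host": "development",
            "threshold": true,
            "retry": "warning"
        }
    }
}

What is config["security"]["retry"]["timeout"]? "warning"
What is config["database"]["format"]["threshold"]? "/var/log"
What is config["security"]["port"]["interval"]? False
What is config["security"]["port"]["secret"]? True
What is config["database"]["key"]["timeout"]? 60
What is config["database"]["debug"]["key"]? 80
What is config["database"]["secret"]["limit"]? 6.93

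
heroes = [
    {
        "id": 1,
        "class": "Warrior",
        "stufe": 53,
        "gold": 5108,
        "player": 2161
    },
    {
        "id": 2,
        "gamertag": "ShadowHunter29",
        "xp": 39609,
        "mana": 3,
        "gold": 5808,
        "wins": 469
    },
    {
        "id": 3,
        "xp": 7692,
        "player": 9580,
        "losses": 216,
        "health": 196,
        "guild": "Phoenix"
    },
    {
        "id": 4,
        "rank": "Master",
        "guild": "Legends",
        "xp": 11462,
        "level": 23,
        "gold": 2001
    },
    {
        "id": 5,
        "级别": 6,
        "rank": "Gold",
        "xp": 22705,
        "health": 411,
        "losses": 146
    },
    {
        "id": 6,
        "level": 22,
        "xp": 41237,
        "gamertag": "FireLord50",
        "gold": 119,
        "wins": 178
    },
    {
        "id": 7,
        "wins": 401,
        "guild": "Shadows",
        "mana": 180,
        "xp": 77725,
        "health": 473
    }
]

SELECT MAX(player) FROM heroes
9580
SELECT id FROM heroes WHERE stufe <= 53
[1]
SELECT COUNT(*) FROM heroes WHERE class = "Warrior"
1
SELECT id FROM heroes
[1, 2, 3, 4, 5, 6, 7]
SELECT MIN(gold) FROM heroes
119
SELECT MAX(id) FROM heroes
7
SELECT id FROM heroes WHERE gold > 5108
[2]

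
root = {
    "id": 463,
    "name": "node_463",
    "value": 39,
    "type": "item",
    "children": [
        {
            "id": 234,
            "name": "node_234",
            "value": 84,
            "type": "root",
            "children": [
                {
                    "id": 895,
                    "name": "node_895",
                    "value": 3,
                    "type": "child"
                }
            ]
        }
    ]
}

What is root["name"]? "node_463"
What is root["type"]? "item"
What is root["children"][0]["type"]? "root"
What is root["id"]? 463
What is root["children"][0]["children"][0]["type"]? "child"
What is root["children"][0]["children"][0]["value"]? 3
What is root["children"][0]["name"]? "node_234"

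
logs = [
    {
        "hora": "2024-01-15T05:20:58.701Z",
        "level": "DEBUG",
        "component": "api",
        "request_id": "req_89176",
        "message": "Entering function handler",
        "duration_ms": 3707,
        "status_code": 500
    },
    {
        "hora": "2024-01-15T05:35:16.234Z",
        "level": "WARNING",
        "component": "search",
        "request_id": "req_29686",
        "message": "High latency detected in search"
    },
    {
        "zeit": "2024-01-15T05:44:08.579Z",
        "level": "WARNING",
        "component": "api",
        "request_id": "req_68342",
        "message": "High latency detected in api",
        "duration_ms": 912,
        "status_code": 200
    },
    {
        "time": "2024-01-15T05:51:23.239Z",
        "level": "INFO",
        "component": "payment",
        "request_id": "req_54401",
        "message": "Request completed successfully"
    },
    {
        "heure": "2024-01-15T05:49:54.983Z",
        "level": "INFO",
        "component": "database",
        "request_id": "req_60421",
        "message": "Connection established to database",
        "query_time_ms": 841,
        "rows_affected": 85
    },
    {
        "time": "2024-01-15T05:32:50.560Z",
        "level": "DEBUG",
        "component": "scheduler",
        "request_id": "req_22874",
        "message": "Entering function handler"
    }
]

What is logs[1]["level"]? "WARNING"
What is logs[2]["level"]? "WARNING"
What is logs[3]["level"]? "INFO"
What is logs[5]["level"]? "DEBUG"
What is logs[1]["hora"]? "2024-01-15T05:35:16.234Z"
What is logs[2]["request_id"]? "req_68342"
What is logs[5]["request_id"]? "req_22874"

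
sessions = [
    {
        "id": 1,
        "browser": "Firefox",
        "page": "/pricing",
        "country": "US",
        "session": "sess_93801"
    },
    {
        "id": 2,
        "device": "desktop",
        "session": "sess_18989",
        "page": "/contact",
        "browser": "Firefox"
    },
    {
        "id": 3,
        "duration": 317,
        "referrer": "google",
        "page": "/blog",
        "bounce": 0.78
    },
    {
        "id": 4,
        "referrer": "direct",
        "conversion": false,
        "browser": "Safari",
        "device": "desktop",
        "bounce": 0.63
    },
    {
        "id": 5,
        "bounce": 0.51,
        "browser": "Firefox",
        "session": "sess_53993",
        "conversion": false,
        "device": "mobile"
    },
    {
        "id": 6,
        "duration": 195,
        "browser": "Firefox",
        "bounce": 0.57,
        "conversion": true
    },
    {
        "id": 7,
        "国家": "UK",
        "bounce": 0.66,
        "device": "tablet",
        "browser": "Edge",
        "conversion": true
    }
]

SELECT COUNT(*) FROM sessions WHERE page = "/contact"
1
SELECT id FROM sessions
[1, 2, 3, 4, 5, 6, 7]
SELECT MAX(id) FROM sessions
7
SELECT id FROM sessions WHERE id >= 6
[6, 7]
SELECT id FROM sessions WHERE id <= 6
[1, 2, 3, 4, 5, 6]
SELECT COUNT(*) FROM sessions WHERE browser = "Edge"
1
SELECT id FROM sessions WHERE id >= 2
[2, 3, 4, 5, 6, 7]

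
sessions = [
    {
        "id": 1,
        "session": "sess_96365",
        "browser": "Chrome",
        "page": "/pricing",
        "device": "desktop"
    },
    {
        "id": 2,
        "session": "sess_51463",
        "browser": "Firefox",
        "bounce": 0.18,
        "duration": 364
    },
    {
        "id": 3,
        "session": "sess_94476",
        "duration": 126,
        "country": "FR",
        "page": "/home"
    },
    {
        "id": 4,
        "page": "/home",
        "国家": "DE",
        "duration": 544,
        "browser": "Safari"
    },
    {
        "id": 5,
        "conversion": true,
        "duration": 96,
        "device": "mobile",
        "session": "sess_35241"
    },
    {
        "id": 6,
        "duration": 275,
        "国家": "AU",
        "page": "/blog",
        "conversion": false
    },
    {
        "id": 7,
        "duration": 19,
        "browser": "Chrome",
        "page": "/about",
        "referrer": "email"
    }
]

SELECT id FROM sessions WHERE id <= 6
[1, 2, 3, 4, 5, 6]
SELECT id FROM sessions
[1, 2, 3, 4, 5, 6, 7]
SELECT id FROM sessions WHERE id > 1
[2, 3, 4, 5, 6, 7]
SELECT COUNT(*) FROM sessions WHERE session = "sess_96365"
1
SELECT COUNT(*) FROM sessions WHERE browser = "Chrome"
2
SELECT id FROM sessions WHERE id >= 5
[5, 6, 7]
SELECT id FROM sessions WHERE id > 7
[]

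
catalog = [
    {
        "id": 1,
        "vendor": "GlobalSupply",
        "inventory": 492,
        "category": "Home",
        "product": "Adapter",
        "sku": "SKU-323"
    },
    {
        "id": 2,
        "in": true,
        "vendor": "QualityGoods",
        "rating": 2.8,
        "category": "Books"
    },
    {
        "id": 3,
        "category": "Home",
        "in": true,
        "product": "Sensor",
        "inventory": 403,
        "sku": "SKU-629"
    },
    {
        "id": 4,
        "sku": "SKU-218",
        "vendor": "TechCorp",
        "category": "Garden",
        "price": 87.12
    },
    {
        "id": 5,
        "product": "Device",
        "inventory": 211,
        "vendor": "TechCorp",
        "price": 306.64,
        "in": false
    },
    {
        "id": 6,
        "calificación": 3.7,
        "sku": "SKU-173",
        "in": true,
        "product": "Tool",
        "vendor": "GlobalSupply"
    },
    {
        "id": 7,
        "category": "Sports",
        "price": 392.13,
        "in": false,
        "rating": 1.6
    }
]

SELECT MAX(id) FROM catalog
7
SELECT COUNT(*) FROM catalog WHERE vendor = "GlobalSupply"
2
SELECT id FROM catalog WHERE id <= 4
[1, 2, 3, 4]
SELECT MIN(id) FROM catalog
1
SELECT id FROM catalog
[1, 2, 3, 4, 5, 6, 7]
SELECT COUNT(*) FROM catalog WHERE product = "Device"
1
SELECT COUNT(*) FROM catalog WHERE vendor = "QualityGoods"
1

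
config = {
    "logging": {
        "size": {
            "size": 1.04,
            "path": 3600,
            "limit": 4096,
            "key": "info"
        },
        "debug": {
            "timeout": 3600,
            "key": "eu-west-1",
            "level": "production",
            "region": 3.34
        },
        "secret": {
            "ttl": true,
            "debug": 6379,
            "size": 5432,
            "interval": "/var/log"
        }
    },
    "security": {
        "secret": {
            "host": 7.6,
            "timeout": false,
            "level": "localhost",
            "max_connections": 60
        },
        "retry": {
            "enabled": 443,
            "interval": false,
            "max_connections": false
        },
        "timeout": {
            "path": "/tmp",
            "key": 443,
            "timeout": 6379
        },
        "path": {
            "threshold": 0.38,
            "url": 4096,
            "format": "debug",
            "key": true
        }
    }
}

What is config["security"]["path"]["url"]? 4096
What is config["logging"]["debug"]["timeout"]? 3600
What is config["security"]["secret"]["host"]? 7.6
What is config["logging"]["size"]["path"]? 3600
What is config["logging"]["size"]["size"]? 1.04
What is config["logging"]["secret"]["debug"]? 6379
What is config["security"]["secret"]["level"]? "localhost"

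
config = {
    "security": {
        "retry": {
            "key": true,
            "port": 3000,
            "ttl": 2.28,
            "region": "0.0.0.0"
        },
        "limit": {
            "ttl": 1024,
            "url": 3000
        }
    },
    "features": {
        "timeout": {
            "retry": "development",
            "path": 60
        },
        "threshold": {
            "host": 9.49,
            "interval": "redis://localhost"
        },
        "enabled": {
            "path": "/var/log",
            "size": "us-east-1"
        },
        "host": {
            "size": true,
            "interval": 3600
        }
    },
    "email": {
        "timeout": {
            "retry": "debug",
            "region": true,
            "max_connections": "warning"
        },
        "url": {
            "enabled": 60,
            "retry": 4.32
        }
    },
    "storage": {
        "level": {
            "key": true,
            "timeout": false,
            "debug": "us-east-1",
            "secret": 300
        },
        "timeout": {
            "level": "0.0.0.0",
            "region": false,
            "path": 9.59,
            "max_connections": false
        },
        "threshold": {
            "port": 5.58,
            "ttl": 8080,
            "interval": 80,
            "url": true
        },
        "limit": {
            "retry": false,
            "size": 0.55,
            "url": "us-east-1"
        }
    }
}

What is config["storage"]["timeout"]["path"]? 9.59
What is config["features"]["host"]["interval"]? 3600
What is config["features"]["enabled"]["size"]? "us-east-1"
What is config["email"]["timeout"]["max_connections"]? "warning"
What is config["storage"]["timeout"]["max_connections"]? False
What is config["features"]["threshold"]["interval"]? "redis://localhost"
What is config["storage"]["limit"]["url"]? "us-east-1"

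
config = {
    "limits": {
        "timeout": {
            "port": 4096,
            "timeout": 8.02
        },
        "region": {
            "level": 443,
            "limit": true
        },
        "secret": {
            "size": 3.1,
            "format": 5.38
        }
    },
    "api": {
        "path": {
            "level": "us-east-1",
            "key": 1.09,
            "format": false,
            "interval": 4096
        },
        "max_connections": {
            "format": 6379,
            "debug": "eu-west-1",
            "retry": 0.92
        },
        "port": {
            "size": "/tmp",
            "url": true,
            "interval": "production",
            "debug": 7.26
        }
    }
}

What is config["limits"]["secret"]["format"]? 5.38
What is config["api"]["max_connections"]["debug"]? "eu-west-1"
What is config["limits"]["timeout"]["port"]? 4096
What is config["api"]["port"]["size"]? "/tmp"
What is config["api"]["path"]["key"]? 1.09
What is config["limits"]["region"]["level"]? 443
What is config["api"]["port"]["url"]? True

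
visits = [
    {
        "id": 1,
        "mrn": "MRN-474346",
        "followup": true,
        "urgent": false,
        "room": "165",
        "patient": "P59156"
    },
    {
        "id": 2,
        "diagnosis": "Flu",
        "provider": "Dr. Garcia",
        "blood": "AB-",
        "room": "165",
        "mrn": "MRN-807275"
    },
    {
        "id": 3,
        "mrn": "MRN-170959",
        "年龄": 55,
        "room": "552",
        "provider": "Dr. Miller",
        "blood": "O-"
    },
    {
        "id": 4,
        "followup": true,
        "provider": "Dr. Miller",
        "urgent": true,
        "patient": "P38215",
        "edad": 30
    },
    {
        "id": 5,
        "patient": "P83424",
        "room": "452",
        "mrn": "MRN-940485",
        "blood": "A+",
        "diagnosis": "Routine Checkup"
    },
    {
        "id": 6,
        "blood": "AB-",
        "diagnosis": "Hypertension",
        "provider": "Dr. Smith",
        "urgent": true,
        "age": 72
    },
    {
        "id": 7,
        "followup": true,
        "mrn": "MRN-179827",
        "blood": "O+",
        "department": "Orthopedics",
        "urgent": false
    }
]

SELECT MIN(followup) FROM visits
True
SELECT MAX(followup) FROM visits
True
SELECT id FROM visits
[1, 2, 3, 4, 5, 6, 7]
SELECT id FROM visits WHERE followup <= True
[1, 4, 7]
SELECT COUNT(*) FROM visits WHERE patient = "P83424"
1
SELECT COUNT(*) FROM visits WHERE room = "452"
1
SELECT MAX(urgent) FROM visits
True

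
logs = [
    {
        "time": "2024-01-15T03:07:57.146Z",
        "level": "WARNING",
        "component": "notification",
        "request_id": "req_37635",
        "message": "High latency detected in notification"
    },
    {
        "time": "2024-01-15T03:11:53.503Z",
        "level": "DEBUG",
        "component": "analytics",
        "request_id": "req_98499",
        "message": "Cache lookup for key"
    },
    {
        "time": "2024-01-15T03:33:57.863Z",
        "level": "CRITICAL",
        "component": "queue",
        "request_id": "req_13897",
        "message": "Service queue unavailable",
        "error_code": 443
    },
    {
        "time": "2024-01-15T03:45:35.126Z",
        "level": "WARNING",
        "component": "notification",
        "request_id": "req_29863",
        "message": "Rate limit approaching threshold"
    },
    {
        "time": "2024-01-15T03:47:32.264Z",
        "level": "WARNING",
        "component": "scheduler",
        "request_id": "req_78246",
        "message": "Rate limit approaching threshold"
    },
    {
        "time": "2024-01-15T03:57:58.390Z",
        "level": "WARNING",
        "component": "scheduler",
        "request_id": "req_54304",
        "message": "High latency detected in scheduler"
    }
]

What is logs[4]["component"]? "scheduler"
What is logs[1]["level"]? "DEBUG"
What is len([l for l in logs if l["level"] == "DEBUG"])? 1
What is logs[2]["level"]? "CRITICAL"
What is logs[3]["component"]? "notification"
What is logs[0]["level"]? "WARNING"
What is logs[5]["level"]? "WARNING"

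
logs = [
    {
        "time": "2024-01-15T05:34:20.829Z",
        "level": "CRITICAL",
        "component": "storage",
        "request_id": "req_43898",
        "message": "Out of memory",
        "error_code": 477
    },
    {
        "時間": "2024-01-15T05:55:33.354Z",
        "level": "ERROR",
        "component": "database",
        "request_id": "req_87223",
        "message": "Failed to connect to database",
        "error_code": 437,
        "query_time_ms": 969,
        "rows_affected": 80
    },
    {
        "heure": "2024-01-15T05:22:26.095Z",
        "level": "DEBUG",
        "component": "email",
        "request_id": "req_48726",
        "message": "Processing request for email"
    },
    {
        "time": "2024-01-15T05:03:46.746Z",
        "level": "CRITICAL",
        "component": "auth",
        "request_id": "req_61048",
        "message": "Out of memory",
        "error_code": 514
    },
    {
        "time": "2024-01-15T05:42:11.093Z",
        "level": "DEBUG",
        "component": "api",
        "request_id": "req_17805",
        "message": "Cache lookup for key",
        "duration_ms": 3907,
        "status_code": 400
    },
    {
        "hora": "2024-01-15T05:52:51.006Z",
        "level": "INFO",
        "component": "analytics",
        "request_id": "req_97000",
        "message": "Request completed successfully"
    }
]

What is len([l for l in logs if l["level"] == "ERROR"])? 1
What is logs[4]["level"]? "DEBUG"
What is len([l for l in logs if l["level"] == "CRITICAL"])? 2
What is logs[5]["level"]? "INFO"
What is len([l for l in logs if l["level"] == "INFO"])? 1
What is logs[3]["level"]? "CRITICAL"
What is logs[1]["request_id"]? "req_87223"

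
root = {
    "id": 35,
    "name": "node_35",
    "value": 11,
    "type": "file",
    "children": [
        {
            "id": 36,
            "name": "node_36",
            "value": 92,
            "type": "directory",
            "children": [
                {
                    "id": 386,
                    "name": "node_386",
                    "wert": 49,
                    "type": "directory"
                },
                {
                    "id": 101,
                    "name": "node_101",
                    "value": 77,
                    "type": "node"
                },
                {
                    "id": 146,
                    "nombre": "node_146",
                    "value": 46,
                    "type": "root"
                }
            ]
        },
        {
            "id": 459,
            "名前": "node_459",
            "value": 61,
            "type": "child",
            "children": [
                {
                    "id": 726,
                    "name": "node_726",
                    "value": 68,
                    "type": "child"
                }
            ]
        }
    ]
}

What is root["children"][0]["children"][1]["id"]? 101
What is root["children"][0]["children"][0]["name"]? "node_386"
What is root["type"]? "file"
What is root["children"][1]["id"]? 459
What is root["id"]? 35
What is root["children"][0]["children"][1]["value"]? 77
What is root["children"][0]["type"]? "directory"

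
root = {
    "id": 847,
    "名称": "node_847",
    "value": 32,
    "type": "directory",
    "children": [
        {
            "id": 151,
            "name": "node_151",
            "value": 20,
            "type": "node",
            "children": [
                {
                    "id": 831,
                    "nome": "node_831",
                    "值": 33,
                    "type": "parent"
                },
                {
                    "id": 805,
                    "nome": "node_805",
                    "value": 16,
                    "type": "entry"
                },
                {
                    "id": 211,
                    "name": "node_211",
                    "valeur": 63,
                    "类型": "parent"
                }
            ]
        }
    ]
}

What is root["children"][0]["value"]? 20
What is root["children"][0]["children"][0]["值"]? 33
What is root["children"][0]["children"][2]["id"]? 211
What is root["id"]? 847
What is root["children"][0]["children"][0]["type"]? "parent"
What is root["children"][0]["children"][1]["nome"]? "node_805"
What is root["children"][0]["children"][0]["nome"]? "node_831"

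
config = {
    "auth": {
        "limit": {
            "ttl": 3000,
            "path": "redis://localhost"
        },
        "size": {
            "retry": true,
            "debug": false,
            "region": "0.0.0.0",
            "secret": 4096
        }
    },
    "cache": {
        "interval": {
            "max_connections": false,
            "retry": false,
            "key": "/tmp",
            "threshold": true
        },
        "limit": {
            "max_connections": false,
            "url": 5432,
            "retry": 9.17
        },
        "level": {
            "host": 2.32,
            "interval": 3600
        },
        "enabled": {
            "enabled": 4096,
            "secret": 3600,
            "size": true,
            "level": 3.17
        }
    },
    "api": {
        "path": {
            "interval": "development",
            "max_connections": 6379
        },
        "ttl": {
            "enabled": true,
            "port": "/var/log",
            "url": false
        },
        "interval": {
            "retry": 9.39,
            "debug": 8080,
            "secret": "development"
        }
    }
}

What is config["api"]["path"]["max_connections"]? 6379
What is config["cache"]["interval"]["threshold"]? True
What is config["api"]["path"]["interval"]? "development"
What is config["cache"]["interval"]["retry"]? False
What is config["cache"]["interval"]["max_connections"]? False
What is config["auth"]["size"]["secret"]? 4096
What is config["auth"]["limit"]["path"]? "redis://localhost"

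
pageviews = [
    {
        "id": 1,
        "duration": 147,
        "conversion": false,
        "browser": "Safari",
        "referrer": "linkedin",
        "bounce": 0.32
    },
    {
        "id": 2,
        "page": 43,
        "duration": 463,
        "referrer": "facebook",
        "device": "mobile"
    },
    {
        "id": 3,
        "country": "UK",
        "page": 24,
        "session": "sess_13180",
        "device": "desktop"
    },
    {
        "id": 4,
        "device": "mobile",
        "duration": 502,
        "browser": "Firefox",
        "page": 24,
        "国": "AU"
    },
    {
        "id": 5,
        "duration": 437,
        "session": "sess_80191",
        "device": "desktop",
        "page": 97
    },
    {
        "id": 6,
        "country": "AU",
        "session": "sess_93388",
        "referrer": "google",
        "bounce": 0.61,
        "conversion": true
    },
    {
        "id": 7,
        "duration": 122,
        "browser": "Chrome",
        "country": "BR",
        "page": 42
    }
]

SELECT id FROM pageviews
[1, 2, 3, 4, 5, 6, 7]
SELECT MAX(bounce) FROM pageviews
0.61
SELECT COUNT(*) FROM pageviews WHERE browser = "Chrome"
1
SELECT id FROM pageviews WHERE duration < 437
[1, 7]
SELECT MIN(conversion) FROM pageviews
False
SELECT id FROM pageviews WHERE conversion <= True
[1, 6]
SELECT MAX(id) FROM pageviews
7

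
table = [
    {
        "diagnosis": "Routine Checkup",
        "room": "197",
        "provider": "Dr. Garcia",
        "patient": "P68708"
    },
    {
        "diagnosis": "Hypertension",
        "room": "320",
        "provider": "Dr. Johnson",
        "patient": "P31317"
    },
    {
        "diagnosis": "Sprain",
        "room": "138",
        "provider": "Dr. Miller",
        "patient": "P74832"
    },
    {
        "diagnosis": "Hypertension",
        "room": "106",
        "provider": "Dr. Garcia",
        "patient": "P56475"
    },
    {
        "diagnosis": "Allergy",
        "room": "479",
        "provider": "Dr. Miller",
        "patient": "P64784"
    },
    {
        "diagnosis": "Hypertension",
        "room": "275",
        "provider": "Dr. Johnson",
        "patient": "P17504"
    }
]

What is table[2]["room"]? "138"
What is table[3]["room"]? "106"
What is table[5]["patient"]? "P17504"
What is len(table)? 6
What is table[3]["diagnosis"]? "Hypertension"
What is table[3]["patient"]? "P56475"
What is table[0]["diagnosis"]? "Routine Checkup"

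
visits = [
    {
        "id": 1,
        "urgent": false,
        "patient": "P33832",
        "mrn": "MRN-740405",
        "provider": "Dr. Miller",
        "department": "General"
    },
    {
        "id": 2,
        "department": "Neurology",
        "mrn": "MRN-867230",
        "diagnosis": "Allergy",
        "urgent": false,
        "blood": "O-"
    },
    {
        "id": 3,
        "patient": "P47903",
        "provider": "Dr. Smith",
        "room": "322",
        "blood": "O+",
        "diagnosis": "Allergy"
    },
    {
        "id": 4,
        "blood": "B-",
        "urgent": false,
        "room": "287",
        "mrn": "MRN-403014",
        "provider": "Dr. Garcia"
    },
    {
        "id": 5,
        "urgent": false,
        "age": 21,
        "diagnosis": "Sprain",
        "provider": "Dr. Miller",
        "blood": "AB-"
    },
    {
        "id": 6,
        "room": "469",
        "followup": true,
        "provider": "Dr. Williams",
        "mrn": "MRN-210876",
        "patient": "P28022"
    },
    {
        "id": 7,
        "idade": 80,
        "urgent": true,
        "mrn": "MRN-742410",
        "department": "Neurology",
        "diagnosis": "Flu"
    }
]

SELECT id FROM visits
[1, 2, 3, 4, 5, 6, 7]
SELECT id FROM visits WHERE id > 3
[4, 5, 6, 7]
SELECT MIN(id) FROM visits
1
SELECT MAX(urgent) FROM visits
True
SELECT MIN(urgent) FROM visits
False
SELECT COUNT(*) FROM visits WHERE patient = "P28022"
1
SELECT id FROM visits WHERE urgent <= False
[1, 2, 4, 5]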